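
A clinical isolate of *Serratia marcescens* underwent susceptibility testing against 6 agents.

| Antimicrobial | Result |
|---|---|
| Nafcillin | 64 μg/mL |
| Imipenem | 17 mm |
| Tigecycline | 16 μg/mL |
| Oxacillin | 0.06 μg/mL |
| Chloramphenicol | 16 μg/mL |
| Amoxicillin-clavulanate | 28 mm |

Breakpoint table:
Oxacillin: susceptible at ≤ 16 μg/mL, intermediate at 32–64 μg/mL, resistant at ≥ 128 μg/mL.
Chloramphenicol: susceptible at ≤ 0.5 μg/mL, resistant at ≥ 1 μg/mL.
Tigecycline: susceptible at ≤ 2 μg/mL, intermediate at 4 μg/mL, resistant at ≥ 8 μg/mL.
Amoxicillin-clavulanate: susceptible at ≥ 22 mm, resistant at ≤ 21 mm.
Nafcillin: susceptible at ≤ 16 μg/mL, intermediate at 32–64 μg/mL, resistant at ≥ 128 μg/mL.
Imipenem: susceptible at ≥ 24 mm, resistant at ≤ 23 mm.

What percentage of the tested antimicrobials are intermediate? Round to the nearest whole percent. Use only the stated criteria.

17%

Nafcillin: 64 μg/mL is in 32–64 μg/mL — Intermediate
Imipenem: 17 mm is ≤ 23 mm → R
Tigecycline: 16 μg/mL is ≥ 8 μg/mL ⇒ Resistant
Oxacillin: 0.06 μg/mL is ≤ 16 μg/mL ⇒ S
Chloramphenicol: 16 μg/mL is ≥ 1 μg/mL — R
Amoxicillin-clavulanate 28 mm: ≥ 22 mm → S
Intermediate: 1/6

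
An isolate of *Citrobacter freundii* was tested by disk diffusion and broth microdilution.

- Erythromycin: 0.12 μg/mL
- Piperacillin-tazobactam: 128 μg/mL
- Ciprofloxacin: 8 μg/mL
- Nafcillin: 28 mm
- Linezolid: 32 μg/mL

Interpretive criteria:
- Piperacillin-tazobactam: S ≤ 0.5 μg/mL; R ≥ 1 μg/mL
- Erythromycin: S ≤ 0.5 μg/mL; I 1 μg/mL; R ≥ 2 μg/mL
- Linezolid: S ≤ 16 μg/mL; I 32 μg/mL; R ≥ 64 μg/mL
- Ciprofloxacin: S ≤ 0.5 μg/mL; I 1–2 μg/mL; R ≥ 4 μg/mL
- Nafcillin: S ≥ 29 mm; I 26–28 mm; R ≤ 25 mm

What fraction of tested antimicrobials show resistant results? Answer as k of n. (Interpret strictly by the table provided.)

2 of 5

Erythromycin: 0.12 μg/mL is ≤ 0.5 μg/mL — susceptible
Piperacillin-tazobactam (128 μg/mL) ≥ 1 μg/mL — R
Ciprofloxacin 8 μg/mL: ≥ 4 μg/mL ⇒ resistant
Nafcillin: 28 mm is in 26–28 mm → I
Linezolid: 32 μg/mL is = 32 μg/mL → I
Resistant: 2/5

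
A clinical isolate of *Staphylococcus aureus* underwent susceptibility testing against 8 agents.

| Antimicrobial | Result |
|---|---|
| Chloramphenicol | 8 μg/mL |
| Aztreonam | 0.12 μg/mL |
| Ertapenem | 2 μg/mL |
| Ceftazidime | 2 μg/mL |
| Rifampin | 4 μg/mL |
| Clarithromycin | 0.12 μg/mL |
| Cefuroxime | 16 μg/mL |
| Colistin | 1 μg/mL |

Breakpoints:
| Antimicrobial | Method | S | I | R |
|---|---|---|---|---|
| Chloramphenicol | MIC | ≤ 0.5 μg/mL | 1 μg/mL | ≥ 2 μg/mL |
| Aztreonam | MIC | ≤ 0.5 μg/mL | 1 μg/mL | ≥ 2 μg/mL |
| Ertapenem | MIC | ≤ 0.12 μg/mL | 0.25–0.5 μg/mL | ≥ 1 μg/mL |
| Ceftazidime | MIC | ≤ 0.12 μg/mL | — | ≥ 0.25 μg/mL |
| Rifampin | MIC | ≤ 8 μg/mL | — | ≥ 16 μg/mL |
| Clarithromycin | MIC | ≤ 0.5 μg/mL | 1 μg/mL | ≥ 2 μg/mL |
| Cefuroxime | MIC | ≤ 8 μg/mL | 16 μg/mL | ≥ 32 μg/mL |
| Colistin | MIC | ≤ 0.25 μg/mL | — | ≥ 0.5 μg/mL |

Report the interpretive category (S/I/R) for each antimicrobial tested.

Chloramphenicol (8 μg/mL) ≥ 2 μg/mL → Resistant
Aztreonam (0.12 μg/mL) ≤ 0.5 μg/mL ⇒ S
Ertapenem 2 μg/mL: ≥ 1 μg/mL → R
Ceftazidime 2 μg/mL: ≥ 0.25 μg/mL ⇒ R
Rifampin: 4 μg/mL is ≤ 8 μg/mL — S
Clarithromycin: 0.12 μg/mL is ≤ 0.5 μg/mL ⇒ Susceptible
Cefuroxime (16 μg/mL) = 16 μg/mL — I
Colistin (1 μg/mL) ≥ 0.5 μg/mL → R

R, S, R, R, S, S, I, R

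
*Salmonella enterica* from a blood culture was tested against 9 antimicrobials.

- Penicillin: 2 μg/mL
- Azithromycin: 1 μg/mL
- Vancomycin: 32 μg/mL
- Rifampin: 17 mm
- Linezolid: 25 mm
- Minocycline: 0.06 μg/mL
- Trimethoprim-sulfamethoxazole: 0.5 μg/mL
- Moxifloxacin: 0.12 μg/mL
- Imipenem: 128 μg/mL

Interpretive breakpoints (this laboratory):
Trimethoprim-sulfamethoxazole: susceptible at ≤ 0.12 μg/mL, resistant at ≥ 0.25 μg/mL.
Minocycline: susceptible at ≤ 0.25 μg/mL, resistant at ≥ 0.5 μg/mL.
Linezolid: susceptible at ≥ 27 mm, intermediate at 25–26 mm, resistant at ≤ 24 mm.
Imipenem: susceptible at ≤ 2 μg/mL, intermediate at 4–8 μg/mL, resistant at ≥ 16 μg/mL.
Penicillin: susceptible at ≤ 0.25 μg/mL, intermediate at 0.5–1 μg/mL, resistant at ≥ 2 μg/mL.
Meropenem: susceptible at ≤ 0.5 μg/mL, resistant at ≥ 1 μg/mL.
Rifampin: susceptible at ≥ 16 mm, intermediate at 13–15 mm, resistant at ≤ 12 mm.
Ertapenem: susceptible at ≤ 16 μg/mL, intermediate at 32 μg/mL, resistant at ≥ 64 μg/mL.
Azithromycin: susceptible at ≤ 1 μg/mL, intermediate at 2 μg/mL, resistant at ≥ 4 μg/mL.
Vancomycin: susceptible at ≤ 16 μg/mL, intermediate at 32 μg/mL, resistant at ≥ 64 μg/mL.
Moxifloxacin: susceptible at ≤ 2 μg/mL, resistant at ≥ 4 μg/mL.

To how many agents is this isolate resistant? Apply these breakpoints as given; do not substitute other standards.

Penicillin: 2 μg/mL is ≥ 2 μg/mL → resistant
Azithromycin (1 μg/mL) ≤ 1 μg/mL → susceptible
Vancomycin 32 μg/mL: = 32 μg/mL ⇒ intermediate
Rifampin (17 mm) ≥ 16 mm → susceptible
Linezolid 25 mm: in 25–26 mm ⇒ intermediate
Minocycline 0.06 μg/mL: ≤ 0.25 μg/mL — susceptible
Trimethoprim-sulfamethoxazole: 0.5 μg/mL is ≥ 0.25 μg/mL — R
Moxifloxacin 0.12 μg/mL: ≤ 2 μg/mL ⇒ S
Imipenem 128 μg/mL: ≥ 16 μg/mL ⇒ R
Resistant: 3

3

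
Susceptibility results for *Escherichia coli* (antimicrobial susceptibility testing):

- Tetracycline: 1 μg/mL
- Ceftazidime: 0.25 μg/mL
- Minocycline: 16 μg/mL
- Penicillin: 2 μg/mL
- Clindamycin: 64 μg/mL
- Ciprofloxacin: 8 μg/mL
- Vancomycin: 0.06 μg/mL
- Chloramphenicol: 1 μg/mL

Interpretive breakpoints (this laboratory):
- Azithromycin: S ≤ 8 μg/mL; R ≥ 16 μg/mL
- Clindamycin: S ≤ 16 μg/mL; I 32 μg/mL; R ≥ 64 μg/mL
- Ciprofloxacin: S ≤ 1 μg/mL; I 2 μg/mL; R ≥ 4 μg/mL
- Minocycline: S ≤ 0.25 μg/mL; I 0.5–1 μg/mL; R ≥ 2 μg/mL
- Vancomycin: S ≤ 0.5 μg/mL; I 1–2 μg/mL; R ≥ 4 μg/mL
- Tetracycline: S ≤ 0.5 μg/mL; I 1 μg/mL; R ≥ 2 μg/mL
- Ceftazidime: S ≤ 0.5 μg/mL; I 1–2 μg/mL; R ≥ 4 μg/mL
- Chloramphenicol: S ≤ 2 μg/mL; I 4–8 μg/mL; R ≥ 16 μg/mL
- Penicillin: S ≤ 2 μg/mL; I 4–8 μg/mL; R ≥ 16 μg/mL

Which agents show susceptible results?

Tetracycline: 1 μg/mL is = 1 μg/mL — Intermediate
Ceftazidime 0.25 μg/mL: ≤ 0.5 μg/mL — susceptible
Minocycline (16 μg/mL) ≥ 2 μg/mL — Resistant
Penicillin: 2 μg/mL is ≤ 2 μg/mL — Susceptible
Clindamycin: 64 μg/mL is ≥ 64 μg/mL — Resistant
Ciprofloxacin: 8 μg/mL is ≥ 4 μg/mL → R
Vancomycin 0.06 μg/mL: ≤ 0.5 μg/mL — Susceptible
Chloramphenicol 1 μg/mL: ≤ 2 μg/mL ⇒ Susceptible

ceftazidime, penicillin, vancomycin, chloramphenicol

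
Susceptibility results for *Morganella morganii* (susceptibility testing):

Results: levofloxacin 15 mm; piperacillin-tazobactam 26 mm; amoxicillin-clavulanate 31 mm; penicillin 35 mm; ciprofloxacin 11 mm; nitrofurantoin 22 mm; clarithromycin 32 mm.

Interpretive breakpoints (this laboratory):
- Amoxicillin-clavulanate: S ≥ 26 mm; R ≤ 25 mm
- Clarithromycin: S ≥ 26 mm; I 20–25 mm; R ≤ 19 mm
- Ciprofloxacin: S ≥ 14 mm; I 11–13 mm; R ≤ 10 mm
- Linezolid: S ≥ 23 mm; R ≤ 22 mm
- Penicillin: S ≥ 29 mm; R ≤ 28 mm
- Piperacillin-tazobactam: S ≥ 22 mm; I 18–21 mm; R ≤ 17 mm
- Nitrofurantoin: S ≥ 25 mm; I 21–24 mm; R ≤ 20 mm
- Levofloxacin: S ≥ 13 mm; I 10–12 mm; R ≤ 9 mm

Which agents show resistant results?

none

Levofloxacin 15 mm: ≥ 13 mm → S
Piperacillin-tazobactam (26 mm) ≥ 22 mm → susceptible
Amoxicillin-clavulanate (31 mm) ≥ 26 mm — Susceptible
Penicillin 35 mm: ≥ 29 mm ⇒ S
Ciprofloxacin: 11 mm is in 11–13 mm → intermediate
Nitrofurantoin 22 mm: in 21–24 mm — I
Clarithromycin 32 mm: ≥ 26 mm ⇒ susceptible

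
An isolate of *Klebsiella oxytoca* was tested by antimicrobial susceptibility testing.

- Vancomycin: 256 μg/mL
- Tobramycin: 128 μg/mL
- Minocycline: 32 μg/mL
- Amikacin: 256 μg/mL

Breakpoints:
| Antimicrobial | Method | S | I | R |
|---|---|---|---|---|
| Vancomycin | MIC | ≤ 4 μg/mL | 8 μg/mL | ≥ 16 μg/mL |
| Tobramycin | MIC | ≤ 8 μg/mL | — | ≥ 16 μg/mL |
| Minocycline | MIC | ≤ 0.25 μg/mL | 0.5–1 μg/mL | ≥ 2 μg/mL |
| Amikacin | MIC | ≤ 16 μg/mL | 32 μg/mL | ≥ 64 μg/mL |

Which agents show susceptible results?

Vancomycin: 256 μg/mL is ≥ 16 μg/mL — resistant
Tobramycin 128 μg/mL: ≥ 16 μg/mL ⇒ resistant
Minocycline (32 μg/mL) ≥ 2 μg/mL ⇒ resistant
Amikacin 256 μg/mL: ≥ 64 μg/mL ⇒ Resistant

none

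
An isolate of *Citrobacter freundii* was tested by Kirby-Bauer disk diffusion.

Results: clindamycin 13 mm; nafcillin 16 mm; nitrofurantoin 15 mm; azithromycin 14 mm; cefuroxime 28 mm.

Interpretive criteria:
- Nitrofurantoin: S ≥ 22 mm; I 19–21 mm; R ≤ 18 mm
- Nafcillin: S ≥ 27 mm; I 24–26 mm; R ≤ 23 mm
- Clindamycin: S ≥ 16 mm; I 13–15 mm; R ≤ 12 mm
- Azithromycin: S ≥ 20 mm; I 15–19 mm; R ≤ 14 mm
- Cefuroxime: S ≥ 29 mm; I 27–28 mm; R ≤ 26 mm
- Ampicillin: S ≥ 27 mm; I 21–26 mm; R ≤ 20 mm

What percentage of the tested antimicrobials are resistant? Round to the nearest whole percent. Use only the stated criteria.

Clindamycin (13 mm) in 13–15 mm → Intermediate
Nafcillin 16 mm: ≤ 23 mm → Resistant
Nitrofurantoin: 15 mm is ≤ 18 mm ⇒ Resistant
Azithromycin: 14 mm is ≤ 14 mm ⇒ Resistant
Cefuroxime 28 mm: in 27–28 mm ⇒ intermediate
Resistant: 3/5

60%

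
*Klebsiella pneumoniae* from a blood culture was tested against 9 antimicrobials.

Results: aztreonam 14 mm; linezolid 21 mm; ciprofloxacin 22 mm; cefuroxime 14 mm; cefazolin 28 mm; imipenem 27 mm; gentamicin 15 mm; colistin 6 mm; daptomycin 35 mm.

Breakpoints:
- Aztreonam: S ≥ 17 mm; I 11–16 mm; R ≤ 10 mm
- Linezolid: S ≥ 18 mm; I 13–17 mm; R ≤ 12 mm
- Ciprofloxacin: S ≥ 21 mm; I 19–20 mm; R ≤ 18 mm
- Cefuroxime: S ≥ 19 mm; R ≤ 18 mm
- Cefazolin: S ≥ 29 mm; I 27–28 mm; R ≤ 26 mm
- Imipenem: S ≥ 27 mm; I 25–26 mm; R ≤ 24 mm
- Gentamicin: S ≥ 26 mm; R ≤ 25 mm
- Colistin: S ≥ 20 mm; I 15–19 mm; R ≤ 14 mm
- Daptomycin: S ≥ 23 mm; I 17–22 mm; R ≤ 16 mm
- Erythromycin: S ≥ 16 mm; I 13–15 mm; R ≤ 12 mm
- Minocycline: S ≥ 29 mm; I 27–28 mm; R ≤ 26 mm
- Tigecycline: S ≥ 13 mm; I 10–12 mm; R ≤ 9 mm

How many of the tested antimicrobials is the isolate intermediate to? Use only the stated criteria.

Aztreonam: 14 mm is in 11–16 mm — intermediate
Linezolid (21 mm) ≥ 18 mm ⇒ susceptible
Ciprofloxacin (22 mm) ≥ 21 mm → susceptible
Cefuroxime 14 mm: ≤ 18 mm → resistant
Cefazolin: 28 mm is in 27–28 mm — Intermediate
Imipenem: 27 mm is ≥ 27 mm — susceptible
Gentamicin 15 mm: ≤ 25 mm — Resistant
Colistin 6 mm: ≤ 14 mm → R
Daptomycin: 35 mm is ≥ 23 mm ⇒ S
Intermediate: 2

2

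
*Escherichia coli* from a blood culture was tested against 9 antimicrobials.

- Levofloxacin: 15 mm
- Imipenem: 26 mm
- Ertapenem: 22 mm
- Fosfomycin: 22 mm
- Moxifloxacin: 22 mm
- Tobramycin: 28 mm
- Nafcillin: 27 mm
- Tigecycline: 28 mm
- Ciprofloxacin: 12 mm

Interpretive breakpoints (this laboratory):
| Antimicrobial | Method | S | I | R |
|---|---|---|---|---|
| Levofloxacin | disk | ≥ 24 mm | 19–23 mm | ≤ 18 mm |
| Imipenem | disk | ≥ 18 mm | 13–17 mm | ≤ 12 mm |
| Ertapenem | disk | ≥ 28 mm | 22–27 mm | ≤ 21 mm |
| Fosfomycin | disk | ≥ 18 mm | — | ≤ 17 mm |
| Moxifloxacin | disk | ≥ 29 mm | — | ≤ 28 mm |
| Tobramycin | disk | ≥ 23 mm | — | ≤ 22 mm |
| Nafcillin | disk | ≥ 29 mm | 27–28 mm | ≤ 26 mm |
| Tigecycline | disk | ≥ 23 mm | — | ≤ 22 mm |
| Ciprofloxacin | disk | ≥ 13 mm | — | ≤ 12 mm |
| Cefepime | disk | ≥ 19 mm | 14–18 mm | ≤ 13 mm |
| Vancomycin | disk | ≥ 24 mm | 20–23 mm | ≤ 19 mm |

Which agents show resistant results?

Levofloxacin 15 mm: ≤ 18 mm ⇒ resistant
Imipenem: 26 mm is ≥ 18 mm → Susceptible
Ertapenem 22 mm: in 22–27 mm — intermediate
Fosfomycin: 22 mm is ≥ 18 mm — S
Moxifloxacin 22 mm: ≤ 28 mm → Resistant
Tobramycin (28 mm) ≥ 23 mm — S
Nafcillin (27 mm) in 27–28 mm ⇒ intermediate
Tigecycline 28 mm: ≥ 23 mm — S
Ciprofloxacin (12 mm) ≤ 12 mm ⇒ R

levofloxacin, moxifloxacin, ciprofloxacin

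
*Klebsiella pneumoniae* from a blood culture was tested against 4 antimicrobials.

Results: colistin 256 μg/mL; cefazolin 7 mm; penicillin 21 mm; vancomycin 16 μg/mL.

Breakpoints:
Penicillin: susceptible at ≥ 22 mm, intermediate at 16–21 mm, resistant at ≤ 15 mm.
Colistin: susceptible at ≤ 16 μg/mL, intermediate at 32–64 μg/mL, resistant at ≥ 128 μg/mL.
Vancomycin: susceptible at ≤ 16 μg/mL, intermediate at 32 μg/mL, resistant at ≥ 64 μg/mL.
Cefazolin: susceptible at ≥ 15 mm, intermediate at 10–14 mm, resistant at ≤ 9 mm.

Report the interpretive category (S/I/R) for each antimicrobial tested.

Colistin (256 μg/mL) ≥ 128 μg/mL → R
Cefazolin (7 mm) ≤ 9 mm ⇒ resistant
Penicillin 21 mm: in 16–21 mm — intermediate
Vancomycin: 16 μg/mL is ≤ 16 μg/mL → susceptible

R, R, I, S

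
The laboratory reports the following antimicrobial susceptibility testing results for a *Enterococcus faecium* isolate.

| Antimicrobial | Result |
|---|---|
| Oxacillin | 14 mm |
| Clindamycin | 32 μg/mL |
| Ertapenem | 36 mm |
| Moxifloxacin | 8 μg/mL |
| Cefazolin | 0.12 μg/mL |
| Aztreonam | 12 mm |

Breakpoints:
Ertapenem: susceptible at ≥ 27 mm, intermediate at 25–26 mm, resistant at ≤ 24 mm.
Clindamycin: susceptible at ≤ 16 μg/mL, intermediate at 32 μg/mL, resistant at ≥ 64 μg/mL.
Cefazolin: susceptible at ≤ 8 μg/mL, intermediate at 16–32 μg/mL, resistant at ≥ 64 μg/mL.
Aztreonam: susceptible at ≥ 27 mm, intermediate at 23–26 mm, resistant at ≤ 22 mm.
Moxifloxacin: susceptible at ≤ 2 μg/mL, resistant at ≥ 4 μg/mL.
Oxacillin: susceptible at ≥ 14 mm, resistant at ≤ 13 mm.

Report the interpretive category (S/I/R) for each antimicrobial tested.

Oxacillin 14 mm: ≥ 14 mm — Susceptible
Clindamycin (32 μg/mL) = 32 μg/mL ⇒ I
Ertapenem (36 mm) ≥ 27 mm → S
Moxifloxacin (8 μg/mL) ≥ 4 μg/mL → Resistant
Cefazolin (0.12 μg/mL) ≤ 8 μg/mL ⇒ susceptible
Aztreonam (12 mm) ≤ 22 mm — resistant

S, I, S, R, S, R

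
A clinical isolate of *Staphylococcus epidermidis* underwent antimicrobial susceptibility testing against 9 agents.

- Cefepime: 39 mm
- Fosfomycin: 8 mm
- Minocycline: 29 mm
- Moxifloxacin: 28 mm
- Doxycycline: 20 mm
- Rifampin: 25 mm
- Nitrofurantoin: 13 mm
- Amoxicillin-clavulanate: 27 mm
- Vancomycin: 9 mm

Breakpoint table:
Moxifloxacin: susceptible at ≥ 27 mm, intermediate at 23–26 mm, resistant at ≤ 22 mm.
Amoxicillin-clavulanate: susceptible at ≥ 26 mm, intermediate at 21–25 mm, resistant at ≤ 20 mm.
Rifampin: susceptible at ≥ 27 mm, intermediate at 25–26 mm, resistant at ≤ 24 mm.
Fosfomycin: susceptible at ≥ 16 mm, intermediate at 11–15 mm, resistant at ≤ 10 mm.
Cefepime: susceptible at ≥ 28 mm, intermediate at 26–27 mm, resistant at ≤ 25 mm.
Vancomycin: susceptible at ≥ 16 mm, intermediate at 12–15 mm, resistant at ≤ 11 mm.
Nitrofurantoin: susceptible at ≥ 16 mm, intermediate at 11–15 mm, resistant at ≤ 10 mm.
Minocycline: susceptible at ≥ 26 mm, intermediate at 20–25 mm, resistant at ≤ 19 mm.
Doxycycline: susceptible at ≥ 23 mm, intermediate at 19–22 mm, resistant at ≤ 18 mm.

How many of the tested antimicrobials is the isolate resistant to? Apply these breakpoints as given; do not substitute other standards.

Cefepime (39 mm) ≥ 28 mm → susceptible
Fosfomycin: 8 mm is ≤ 10 mm → Resistant
Minocycline (29 mm) ≥ 26 mm → susceptible
Moxifloxacin: 28 mm is ≥ 27 mm ⇒ susceptible
Doxycycline: 20 mm is in 19–22 mm — I
Rifampin (25 mm) in 25–26 mm → I
Nitrofurantoin (13 mm) in 11–15 mm ⇒ I
Amoxicillin-clavulanate (27 mm) ≥ 26 mm — susceptible
Vancomycin (9 mm) ≤ 11 mm — R
Resistant: 2

2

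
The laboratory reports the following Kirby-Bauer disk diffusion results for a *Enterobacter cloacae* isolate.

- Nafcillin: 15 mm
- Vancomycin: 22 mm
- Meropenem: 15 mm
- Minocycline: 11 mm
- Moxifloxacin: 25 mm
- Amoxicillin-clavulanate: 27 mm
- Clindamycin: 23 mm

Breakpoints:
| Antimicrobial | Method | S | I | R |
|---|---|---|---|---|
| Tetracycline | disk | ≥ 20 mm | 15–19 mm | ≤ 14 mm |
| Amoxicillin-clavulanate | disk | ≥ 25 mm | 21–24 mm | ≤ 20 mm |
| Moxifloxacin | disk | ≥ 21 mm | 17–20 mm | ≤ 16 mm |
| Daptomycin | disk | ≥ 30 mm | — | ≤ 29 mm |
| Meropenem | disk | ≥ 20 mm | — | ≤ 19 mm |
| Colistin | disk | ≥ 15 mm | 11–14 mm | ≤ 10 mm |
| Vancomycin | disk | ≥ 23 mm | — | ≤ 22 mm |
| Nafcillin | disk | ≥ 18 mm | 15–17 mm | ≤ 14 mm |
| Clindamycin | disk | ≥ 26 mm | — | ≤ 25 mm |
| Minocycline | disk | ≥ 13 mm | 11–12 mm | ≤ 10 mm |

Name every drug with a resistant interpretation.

Nafcillin: 15 mm is in 15–17 mm ⇒ Intermediate
Vancomycin: 22 mm is ≤ 22 mm ⇒ resistant
Meropenem 15 mm: ≤ 19 mm ⇒ resistant
Minocycline: 11 mm is in 11–12 mm ⇒ intermediate
Moxifloxacin (25 mm) ≥ 21 mm ⇒ susceptible
Amoxicillin-clavulanate 27 mm: ≥ 25 mm — Susceptible
Clindamycin 23 mm: ≤ 25 mm → Resistant

vancomycin, meropenem, clindamycin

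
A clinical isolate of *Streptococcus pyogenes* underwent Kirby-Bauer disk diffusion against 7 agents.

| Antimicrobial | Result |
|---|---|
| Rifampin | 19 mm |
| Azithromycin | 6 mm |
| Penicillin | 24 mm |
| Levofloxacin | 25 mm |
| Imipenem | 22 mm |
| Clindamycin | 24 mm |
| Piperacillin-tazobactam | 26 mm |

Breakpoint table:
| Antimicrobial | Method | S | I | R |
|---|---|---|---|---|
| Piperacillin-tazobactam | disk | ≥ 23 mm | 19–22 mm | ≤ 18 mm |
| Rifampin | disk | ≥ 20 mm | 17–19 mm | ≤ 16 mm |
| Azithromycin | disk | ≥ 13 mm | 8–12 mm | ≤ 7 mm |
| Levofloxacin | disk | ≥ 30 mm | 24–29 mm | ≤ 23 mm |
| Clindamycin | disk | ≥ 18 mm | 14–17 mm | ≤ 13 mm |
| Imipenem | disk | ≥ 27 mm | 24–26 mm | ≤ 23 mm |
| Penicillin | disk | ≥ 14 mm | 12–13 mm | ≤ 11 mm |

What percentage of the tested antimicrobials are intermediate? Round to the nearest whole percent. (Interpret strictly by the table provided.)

Rifampin 19 mm: in 17–19 mm ⇒ Intermediate
Azithromycin: 6 mm is ≤ 7 mm → Resistant
Penicillin (24 mm) ≥ 14 mm → Susceptible
Levofloxacin 25 mm: in 24–29 mm — intermediate
Imipenem: 22 mm is ≤ 23 mm — R
Clindamycin (24 mm) ≥ 18 mm — S
Piperacillin-tazobactam: 26 mm is ≥ 23 mm — susceptible
Intermediate: 2/7

29%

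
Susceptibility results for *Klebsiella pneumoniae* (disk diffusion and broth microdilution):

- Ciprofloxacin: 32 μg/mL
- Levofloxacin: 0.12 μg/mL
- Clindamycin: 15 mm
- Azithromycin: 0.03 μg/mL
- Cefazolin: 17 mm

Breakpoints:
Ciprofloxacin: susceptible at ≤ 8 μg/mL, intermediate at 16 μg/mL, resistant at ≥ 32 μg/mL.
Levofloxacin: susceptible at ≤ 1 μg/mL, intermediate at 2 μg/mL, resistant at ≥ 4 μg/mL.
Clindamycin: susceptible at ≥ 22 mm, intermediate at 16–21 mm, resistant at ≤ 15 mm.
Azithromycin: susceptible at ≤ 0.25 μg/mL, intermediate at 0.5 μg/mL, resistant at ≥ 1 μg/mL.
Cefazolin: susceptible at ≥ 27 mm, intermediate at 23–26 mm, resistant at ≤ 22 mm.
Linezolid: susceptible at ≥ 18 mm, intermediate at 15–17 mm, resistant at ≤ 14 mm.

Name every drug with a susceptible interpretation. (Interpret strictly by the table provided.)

levofloxacin, azithromycin

Ciprofloxacin (32 μg/mL) ≥ 32 μg/mL ⇒ Resistant
Levofloxacin (0.12 μg/mL) ≤ 1 μg/mL ⇒ S
Clindamycin 15 mm: ≤ 15 mm ⇒ Resistant
Azithromycin: 0.03 μg/mL is ≤ 0.25 μg/mL ⇒ S
Cefazolin: 17 mm is ≤ 22 mm ⇒ R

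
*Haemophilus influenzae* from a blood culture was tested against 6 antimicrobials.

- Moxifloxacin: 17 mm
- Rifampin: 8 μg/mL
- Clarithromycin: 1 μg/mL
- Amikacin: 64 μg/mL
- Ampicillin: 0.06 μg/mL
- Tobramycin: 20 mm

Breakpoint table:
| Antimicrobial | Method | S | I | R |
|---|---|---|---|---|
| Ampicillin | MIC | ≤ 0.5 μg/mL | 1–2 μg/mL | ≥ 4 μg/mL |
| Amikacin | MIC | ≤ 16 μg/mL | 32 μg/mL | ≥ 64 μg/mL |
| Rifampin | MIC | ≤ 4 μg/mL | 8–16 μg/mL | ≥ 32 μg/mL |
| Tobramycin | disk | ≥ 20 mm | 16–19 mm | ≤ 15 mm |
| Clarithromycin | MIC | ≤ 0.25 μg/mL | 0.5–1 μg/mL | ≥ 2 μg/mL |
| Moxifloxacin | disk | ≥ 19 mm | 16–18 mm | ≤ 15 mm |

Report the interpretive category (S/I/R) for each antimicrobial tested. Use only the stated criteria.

Moxifloxacin (17 mm) in 16–18 mm — I
Rifampin 8 μg/mL: in 8–16 μg/mL — intermediate
Clarithromycin 1 μg/mL: in 0.5–1 μg/mL ⇒ Intermediate
Amikacin (64 μg/mL) ≥ 64 μg/mL — resistant
Ampicillin 0.06 μg/mL: ≤ 0.5 μg/mL → S
Tobramycin: 20 mm is ≥ 20 mm — susceptible

I, I, I, R, S, S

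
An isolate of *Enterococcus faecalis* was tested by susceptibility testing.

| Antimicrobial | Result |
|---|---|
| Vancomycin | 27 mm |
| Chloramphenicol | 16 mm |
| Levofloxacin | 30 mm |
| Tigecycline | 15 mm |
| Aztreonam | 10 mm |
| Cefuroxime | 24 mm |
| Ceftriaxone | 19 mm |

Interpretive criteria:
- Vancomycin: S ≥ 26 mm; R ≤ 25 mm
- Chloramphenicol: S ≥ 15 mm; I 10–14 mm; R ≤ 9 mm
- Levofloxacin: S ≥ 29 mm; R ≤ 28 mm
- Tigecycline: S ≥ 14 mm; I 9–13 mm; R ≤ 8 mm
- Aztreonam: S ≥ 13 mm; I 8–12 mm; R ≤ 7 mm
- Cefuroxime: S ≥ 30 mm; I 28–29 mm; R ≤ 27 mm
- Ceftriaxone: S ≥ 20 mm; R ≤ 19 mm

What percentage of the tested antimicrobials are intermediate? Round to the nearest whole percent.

Vancomycin (27 mm) ≥ 26 mm ⇒ S
Chloramphenicol (16 mm) ≥ 15 mm → S
Levofloxacin 30 mm: ≥ 29 mm → S
Tigecycline (15 mm) ≥ 14 mm ⇒ susceptible
Aztreonam: 10 mm is in 8–12 mm → I
Cefuroxime: 24 mm is ≤ 27 mm ⇒ resistant
Ceftriaxone (19 mm) ≤ 19 mm ⇒ resistant
Intermediate: 1/7

14%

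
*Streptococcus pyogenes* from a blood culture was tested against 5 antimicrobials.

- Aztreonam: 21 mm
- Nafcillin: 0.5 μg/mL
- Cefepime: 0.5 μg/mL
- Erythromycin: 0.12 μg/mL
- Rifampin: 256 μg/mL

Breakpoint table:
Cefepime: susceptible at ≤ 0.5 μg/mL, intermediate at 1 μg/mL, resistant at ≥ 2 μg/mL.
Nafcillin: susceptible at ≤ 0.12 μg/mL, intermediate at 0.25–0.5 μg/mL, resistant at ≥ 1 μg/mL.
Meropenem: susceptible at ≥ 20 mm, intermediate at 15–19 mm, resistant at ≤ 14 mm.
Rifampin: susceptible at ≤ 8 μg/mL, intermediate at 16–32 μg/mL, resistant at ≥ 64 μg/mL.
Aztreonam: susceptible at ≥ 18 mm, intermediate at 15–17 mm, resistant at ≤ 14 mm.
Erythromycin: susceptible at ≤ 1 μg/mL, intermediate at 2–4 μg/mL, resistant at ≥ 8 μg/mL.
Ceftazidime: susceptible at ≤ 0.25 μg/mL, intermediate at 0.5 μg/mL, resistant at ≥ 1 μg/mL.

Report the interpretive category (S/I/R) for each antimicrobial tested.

S, I, S, S, R

Aztreonam: 21 mm is ≥ 18 mm → Susceptible
Nafcillin (0.5 μg/mL) in 0.25–0.5 μg/mL ⇒ Intermediate
Cefepime 0.5 μg/mL: ≤ 0.5 μg/mL — S
Erythromycin (0.12 μg/mL) ≤ 1 μg/mL → S
Rifampin: 256 μg/mL is ≥ 64 μg/mL ⇒ R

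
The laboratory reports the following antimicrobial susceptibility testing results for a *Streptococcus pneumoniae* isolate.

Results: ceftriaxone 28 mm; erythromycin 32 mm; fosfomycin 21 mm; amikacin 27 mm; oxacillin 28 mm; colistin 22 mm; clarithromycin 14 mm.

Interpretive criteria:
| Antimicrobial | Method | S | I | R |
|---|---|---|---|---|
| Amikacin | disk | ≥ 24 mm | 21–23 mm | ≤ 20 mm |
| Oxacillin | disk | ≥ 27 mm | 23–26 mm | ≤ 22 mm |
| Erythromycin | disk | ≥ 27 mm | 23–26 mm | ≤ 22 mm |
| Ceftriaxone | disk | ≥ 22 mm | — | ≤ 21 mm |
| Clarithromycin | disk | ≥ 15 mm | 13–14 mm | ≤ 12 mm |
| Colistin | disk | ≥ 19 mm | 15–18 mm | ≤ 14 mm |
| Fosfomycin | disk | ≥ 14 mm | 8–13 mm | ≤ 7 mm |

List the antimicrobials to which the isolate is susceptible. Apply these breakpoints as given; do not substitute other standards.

Ceftriaxone 28 mm: ≥ 22 mm — Susceptible
Erythromycin (32 mm) ≥ 27 mm — susceptible
Fosfomycin 21 mm: ≥ 14 mm — S
Amikacin: 27 mm is ≥ 24 mm ⇒ S
Oxacillin: 28 mm is ≥ 27 mm → Susceptible
Colistin (22 mm) ≥ 19 mm — Susceptible
Clarithromycin (14 mm) in 13–14 mm ⇒ Intermediate

ceftriaxone, erythromycin, fosfomycin, amikacin, oxacillin, colistin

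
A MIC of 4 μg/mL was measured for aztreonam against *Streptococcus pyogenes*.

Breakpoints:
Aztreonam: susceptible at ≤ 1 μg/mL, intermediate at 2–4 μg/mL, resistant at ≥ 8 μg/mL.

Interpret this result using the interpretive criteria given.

Aztreonam (4 μg/mL) in 2–4 μg/mL ⇒ intermediate

Intermediate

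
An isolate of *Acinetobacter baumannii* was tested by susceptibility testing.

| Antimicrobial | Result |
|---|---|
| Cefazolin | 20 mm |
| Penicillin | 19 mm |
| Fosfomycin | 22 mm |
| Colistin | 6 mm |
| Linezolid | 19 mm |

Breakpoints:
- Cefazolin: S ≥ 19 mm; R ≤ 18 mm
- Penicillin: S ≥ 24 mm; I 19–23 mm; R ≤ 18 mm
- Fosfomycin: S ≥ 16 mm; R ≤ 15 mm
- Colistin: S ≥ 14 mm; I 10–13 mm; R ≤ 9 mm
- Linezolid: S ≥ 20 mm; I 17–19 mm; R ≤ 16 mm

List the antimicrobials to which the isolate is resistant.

Cefazolin (20 mm) ≥ 19 mm ⇒ Susceptible
Penicillin: 19 mm is in 19–23 mm ⇒ I
Fosfomycin 22 mm: ≥ 16 mm — susceptible
Colistin (6 mm) ≤ 9 mm ⇒ R
Linezolid: 19 mm is in 17–19 mm ⇒ intermediate

colistin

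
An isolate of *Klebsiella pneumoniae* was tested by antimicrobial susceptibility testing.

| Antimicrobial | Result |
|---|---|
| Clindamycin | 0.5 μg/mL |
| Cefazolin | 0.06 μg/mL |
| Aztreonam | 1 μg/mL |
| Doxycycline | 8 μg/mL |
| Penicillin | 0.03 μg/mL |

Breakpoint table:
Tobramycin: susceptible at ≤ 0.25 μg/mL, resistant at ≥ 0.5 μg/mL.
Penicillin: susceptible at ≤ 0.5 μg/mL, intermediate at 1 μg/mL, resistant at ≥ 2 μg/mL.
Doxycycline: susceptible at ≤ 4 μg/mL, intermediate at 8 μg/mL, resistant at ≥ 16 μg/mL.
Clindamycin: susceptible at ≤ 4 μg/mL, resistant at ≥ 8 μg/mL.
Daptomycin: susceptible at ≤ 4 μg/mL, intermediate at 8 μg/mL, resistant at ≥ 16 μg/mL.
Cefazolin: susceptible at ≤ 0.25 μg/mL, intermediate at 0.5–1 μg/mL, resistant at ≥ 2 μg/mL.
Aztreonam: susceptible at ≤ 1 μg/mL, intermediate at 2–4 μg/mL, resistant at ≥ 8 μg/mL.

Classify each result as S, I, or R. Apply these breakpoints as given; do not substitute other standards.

Clindamycin 0.5 μg/mL: ≤ 4 μg/mL → S
Cefazolin (0.06 μg/mL) ≤ 0.25 μg/mL ⇒ Susceptible
Aztreonam 1 μg/mL: ≤ 1 μg/mL — Susceptible
Doxycycline 8 μg/mL: = 8 μg/mL — I
Penicillin (0.03 μg/mL) ≤ 0.5 μg/mL — S

S, S, S, I, S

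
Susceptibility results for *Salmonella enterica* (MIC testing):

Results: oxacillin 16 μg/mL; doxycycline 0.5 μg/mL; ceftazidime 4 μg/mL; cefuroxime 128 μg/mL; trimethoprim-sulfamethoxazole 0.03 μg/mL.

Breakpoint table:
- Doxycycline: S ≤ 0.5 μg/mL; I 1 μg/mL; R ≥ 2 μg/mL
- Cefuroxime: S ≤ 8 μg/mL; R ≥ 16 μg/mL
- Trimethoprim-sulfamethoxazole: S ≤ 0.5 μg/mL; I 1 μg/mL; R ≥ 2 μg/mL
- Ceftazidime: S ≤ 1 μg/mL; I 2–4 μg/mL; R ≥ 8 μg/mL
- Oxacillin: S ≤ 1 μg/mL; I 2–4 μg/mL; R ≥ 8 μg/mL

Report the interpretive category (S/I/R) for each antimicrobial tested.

Oxacillin (16 μg/mL) ≥ 8 μg/mL → Resistant
Doxycycline: 0.5 μg/mL is ≤ 0.5 μg/mL → S
Ceftazidime (4 μg/mL) in 2–4 μg/mL — intermediate
Cefuroxime 128 μg/mL: ≥ 16 μg/mL ⇒ Resistant
Trimethoprim-sulfamethoxazole 0.03 μg/mL: ≤ 0.5 μg/mL → S

R, S, I, R, S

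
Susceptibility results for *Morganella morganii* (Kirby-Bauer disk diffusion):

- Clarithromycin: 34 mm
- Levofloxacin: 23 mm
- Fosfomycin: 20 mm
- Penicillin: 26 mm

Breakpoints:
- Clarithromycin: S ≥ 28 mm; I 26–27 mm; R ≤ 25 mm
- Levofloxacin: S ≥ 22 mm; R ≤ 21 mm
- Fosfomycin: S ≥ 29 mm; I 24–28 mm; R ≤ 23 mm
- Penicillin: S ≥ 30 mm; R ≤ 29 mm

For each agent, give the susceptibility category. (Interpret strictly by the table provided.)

S, S, R, R

Clarithromycin 34 mm: ≥ 28 mm → susceptible
Levofloxacin: 23 mm is ≥ 22 mm ⇒ Susceptible
Fosfomycin (20 mm) ≤ 23 mm — Resistant
Penicillin 26 mm: ≤ 29 mm → resistant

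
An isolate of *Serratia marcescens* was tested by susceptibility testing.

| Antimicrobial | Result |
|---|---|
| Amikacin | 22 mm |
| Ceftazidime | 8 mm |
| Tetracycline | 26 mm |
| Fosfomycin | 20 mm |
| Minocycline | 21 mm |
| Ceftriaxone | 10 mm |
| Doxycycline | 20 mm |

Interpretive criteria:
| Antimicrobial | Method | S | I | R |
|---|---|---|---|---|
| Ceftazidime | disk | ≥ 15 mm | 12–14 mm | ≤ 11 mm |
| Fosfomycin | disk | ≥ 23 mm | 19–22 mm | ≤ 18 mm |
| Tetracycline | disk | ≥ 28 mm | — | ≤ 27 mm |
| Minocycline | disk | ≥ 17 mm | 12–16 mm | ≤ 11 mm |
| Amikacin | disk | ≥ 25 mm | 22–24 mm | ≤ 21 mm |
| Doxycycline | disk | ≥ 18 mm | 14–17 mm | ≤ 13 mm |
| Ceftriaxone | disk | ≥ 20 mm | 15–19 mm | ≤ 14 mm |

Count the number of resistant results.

3

Amikacin 22 mm: in 22–24 mm → I
Ceftazidime (8 mm) ≤ 11 mm → resistant
Tetracycline: 26 mm is ≤ 27 mm — resistant
Fosfomycin 20 mm: in 19–22 mm — intermediate
Minocycline: 21 mm is ≥ 17 mm → S
Ceftriaxone 10 mm: ≤ 14 mm — Resistant
Doxycycline (20 mm) ≥ 18 mm ⇒ Susceptible
Resistant: 3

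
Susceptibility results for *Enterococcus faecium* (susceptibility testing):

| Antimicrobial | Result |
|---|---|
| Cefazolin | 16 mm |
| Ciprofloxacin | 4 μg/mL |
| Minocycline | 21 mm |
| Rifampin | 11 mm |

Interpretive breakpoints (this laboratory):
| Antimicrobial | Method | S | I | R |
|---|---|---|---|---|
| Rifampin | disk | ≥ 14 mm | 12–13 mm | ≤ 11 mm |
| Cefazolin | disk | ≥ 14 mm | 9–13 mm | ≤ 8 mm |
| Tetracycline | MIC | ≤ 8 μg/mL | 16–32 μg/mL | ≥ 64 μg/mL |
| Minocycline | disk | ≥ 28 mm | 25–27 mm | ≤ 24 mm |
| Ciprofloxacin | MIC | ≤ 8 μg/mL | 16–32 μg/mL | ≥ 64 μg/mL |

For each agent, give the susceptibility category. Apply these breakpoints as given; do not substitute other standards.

Cefazolin: 16 mm is ≥ 14 mm → susceptible
Ciprofloxacin: 4 μg/mL is ≤ 8 μg/mL ⇒ S
Minocycline: 21 mm is ≤ 24 mm — Resistant
Rifampin (11 mm) ≤ 11 mm → resistant

S, S, R, R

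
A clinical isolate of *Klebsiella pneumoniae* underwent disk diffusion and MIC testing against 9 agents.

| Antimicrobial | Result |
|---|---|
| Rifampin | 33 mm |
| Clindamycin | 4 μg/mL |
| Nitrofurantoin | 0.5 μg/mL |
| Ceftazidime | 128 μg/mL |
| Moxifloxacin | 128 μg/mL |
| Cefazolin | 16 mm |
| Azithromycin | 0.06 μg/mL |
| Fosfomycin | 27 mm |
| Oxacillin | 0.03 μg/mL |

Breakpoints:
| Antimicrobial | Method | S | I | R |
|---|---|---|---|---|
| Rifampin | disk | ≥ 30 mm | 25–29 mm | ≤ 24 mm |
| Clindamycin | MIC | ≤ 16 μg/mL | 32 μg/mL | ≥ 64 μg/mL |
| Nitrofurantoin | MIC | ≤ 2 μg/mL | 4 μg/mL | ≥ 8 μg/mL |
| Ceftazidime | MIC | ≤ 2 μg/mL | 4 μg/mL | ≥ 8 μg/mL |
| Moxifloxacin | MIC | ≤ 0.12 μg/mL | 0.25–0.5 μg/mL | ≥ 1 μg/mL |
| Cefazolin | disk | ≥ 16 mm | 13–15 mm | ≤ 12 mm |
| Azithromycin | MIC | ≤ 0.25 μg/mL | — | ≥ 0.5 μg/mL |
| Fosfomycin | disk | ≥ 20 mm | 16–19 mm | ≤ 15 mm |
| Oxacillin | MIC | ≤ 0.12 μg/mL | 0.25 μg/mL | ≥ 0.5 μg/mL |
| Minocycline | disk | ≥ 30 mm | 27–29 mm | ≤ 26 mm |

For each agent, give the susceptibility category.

S, S, S, R, R, S, S, S, S

Rifampin 33 mm: ≥ 30 mm — susceptible
Clindamycin (4 μg/mL) ≤ 16 μg/mL — Susceptible
Nitrofurantoin 0.5 μg/mL: ≤ 2 μg/mL ⇒ susceptible
Ceftazidime 128 μg/mL: ≥ 8 μg/mL ⇒ R
Moxifloxacin 128 μg/mL: ≥ 1 μg/mL ⇒ Resistant
Cefazolin 16 mm: ≥ 16 mm ⇒ susceptible
Azithromycin 0.06 μg/mL: ≤ 0.25 μg/mL ⇒ susceptible
Fosfomycin: 27 mm is ≥ 20 mm → susceptible
Oxacillin (0.03 μg/mL) ≤ 0.12 μg/mL ⇒ Susceptible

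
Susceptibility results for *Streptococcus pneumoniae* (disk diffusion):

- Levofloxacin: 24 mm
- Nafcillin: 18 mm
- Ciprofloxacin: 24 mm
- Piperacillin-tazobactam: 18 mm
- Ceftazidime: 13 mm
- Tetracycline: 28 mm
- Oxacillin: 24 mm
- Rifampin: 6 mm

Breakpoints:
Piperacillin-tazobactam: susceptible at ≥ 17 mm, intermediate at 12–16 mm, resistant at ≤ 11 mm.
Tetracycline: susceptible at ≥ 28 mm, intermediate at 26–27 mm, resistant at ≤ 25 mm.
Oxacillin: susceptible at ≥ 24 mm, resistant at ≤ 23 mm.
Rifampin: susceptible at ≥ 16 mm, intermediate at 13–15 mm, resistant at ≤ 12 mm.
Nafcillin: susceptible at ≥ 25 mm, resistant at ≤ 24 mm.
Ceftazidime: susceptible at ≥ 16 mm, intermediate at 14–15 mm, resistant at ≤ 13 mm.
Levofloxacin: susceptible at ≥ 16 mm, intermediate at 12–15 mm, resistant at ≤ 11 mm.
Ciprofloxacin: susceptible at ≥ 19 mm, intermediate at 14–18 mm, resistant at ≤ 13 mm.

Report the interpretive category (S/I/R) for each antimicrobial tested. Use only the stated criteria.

Levofloxacin: 24 mm is ≥ 16 mm ⇒ S
Nafcillin (18 mm) ≤ 24 mm → R
Ciprofloxacin (24 mm) ≥ 19 mm ⇒ S
Piperacillin-tazobactam 18 mm: ≥ 17 mm — susceptible
Ceftazidime 13 mm: ≤ 13 mm ⇒ Resistant
Tetracycline: 28 mm is ≥ 28 mm ⇒ Susceptible
Oxacillin 24 mm: ≥ 24 mm → Susceptible
Rifampin (6 mm) ≤ 12 mm — R

S, R, S, S, R, S, S, R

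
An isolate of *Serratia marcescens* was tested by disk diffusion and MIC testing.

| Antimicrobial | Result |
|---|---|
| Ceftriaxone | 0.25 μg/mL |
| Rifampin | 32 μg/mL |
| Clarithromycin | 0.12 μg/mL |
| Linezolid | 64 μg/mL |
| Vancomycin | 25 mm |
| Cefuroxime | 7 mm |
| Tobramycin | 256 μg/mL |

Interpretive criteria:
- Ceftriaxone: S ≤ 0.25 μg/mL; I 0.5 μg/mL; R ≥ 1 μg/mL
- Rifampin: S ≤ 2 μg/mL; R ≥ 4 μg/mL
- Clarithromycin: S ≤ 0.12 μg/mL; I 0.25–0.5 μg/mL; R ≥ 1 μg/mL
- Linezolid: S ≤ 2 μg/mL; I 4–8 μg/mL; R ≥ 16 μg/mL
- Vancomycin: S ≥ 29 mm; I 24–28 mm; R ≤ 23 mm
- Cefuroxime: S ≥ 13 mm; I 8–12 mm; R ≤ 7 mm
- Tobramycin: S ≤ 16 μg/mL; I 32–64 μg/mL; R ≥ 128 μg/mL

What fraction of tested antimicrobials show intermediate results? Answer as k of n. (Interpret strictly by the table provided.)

1 of 7

Ceftriaxone 0.25 μg/mL: ≤ 0.25 μg/mL ⇒ S
Rifampin: 32 μg/mL is ≥ 4 μg/mL → R
Clarithromycin 0.12 μg/mL: ≤ 0.12 μg/mL → S
Linezolid (64 μg/mL) ≥ 16 μg/mL — R
Vancomycin 25 mm: in 24–28 mm — Intermediate
Cefuroxime: 7 mm is ≤ 7 mm — resistant
Tobramycin 256 μg/mL: ≥ 128 μg/mL → resistant
Intermediate: 1/7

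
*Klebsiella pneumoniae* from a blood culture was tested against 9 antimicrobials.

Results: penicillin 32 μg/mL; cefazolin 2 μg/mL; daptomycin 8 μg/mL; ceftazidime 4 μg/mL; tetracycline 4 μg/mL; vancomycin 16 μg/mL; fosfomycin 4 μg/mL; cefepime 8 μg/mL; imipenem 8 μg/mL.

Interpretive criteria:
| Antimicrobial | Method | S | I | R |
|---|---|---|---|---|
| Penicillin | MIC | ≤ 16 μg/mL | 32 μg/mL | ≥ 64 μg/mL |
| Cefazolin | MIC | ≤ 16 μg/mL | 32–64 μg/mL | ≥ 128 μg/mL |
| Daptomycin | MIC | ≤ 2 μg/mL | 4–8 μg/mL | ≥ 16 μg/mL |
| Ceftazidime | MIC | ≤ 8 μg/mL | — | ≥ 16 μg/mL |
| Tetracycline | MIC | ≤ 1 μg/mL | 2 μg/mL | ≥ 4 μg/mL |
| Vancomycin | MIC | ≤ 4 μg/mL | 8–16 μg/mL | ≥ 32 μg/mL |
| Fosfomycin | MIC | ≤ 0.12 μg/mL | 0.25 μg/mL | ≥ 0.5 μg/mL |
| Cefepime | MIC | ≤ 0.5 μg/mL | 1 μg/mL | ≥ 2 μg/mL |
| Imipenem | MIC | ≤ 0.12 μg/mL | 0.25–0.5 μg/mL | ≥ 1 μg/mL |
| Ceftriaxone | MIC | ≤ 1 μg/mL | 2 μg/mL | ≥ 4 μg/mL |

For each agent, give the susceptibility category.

Penicillin (32 μg/mL) = 32 μg/mL → intermediate
Cefazolin (2 μg/mL) ≤ 16 μg/mL → S
Daptomycin (8 μg/mL) in 4–8 μg/mL — I
Ceftazidime (4 μg/mL) ≤ 8 μg/mL → S
Tetracycline: 4 μg/mL is ≥ 4 μg/mL — Resistant
Vancomycin: 16 μg/mL is in 8–16 μg/mL ⇒ Intermediate
Fosfomycin (4 μg/mL) ≥ 0.5 μg/mL → Resistant
Cefepime (8 μg/mL) ≥ 2 μg/mL → resistant
Imipenem (8 μg/mL) ≥ 1 μg/mL ⇒ Resistant

I, S, I, S, R, I, R, R, R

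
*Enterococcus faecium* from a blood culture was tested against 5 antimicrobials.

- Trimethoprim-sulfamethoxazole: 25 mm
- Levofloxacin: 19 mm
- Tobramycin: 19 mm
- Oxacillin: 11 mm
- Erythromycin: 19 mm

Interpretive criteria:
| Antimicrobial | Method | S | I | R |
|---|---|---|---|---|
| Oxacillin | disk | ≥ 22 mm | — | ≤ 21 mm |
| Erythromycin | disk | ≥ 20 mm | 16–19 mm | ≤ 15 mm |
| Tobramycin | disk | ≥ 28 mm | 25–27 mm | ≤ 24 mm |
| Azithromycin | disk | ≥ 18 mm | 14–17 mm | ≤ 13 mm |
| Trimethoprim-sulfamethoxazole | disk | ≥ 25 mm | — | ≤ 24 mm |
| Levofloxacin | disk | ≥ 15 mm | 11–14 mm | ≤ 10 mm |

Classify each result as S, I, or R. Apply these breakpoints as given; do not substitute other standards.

S, S, R, R, I

Trimethoprim-sulfamethoxazole: 25 mm is ≥ 25 mm → S
Levofloxacin 19 mm: ≥ 15 mm ⇒ susceptible
Tobramycin (19 mm) ≤ 24 mm → resistant
Oxacillin 11 mm: ≤ 21 mm → R
Erythromycin: 19 mm is in 16–19 mm → intermediate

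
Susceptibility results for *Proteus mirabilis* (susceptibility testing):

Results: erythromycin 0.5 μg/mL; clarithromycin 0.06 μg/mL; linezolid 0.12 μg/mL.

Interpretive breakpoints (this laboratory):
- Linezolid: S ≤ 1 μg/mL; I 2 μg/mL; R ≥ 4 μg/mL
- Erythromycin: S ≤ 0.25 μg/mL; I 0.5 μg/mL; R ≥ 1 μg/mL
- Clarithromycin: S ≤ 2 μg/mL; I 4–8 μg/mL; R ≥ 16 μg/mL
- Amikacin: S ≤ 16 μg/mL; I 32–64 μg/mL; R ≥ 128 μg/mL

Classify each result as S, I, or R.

Erythromycin: 0.5 μg/mL is = 0.5 μg/mL — I
Clarithromycin: 0.06 μg/mL is ≤ 2 μg/mL ⇒ Susceptible
Linezolid 0.12 μg/mL: ≤ 1 μg/mL ⇒ Susceptible

I, S, S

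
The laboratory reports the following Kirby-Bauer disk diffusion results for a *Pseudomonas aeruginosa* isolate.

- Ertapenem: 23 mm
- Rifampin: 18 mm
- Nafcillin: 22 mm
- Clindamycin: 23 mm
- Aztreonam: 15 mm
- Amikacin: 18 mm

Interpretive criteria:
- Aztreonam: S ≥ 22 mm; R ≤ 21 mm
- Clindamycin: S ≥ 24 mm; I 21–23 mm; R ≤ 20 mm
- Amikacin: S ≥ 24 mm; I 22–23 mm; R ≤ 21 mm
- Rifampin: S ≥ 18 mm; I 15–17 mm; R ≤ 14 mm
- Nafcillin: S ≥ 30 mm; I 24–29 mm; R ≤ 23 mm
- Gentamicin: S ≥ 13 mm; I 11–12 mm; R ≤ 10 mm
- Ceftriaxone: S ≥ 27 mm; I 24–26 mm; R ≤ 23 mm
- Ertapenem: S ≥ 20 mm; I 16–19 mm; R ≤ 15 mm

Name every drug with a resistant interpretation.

Ertapenem (23 mm) ≥ 20 mm ⇒ S
Rifampin (18 mm) ≥ 18 mm — S
Nafcillin (22 mm) ≤ 23 mm → R
Clindamycin (23 mm) in 21–23 mm ⇒ Intermediate
Aztreonam 15 mm: ≤ 21 mm → R
Amikacin (18 mm) ≤ 21 mm — Resistant

nafcillin, aztreonam, amikacin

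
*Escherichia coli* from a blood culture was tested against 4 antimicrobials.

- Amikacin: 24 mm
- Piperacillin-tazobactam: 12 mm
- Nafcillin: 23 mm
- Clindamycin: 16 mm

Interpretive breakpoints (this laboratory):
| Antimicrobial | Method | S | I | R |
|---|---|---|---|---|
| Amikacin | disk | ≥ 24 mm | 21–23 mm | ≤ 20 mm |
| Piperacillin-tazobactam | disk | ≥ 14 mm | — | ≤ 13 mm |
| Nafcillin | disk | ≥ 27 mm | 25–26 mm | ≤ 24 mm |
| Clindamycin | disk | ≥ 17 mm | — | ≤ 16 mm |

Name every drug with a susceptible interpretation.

Amikacin 24 mm: ≥ 24 mm ⇒ S
Piperacillin-tazobactam (12 mm) ≤ 13 mm → resistant
Nafcillin (23 mm) ≤ 24 mm ⇒ resistant
Clindamycin (16 mm) ≤ 16 mm — R

amikacin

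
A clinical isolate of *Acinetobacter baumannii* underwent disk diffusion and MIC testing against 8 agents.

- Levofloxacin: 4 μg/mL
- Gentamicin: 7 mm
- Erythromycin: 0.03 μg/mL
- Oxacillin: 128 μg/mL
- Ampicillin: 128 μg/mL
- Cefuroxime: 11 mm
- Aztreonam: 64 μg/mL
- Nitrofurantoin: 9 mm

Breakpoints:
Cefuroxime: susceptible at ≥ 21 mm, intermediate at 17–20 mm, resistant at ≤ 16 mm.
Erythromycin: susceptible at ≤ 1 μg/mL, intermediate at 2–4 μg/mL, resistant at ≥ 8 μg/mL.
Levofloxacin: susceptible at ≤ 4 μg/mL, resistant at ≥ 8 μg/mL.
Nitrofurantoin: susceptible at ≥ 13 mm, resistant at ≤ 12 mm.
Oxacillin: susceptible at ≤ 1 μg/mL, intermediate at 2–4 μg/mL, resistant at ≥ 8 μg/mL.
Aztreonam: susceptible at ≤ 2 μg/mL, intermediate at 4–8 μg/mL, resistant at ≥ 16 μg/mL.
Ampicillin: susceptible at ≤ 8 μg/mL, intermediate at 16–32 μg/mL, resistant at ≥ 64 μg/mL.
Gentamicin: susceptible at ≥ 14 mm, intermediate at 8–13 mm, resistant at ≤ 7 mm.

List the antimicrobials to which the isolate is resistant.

gentamicin, oxacillin, ampicillin, cefuroxime, aztreonam, nitrofurantoin

Levofloxacin (4 μg/mL) ≤ 4 μg/mL ⇒ susceptible
Gentamicin 7 mm: ≤ 7 mm ⇒ Resistant
Erythromycin 0.03 μg/mL: ≤ 1 μg/mL → S
Oxacillin (128 μg/mL) ≥ 8 μg/mL → R
Ampicillin 128 μg/mL: ≥ 64 μg/mL → resistant
Cefuroxime 11 mm: ≤ 16 mm — Resistant
Aztreonam (64 μg/mL) ≥ 16 μg/mL — R
Nitrofurantoin 9 mm: ≤ 12 mm → resistant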